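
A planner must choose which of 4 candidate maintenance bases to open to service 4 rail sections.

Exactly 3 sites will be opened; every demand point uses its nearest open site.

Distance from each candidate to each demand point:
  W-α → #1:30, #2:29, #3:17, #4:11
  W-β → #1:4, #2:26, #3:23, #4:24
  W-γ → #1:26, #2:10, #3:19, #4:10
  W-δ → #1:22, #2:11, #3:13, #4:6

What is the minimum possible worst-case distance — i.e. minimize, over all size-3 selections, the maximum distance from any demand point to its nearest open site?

Open {W-α, W-β, W-δ}.
  Farthest demand point is #3 at distance 13 (to W-δ); all others are ≤ 13.
With {W-β, W-γ, W-δ} the worst case is 13.
With {W-α, W-β, W-γ} the worst case is 17.
No size-3 selection achieves below 13.

13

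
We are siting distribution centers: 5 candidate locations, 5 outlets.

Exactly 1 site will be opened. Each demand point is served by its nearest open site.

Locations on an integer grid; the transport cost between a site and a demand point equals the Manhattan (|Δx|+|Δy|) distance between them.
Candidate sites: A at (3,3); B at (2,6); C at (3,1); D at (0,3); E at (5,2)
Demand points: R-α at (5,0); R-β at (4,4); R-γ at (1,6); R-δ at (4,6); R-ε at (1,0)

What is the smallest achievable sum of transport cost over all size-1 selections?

21

Open {A}.
  R-α→A 5, R-β→A 2, R-γ→A 5, R-δ→A 4, R-ε→A 5  ⇒ total 21.
Compare {B}: total 23.
Compare {C}: total 23.
No size-1 selection does better; minimum is 21.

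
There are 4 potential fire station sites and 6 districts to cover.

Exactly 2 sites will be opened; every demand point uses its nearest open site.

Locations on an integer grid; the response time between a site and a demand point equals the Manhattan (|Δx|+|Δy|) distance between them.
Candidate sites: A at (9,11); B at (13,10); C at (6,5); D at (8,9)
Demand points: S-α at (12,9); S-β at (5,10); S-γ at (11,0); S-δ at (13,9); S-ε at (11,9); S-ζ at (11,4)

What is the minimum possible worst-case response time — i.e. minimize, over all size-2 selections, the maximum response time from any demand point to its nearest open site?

Open {A, C}.
  Farthest demand point is S-γ at response time 10 (to C); all others are ≤ 10.
With {B, C} the worst case is 10.
With {C, D} the worst case is 10.
No size-2 selection achieves below 10.

10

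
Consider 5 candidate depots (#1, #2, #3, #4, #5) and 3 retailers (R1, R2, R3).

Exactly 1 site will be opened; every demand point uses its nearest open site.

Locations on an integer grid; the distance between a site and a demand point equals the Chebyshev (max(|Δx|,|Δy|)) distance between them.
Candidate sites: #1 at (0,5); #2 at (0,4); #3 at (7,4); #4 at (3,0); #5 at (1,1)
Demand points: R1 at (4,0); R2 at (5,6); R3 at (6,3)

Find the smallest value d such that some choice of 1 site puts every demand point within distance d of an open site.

Open {#3}.
  Farthest demand point is R1 at distance 4 (to #3); all others are ≤ 4.
With {#5} the worst case is 5.
With {#1} the worst case is 6.
No size-1 selection achieves below 4.

4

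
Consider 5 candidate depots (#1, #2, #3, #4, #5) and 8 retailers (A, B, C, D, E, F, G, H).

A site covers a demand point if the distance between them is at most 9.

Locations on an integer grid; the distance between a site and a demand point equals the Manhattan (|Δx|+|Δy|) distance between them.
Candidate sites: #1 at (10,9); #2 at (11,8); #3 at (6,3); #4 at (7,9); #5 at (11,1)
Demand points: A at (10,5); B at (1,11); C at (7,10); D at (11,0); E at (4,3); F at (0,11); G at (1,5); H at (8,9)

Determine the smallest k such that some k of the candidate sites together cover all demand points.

Coverage sets (demand points within 9 of each site):
  #1: {A, C, H}
  #2: {A, C, D, H}
  #3: {A, C, D, E, G, H}
  #4: {A, B, C, E, F, H}
  #5: {A, D, E}
No single site covers all 8 demand points.
But {#3, #4} covers everything, so the minimum is 2.

2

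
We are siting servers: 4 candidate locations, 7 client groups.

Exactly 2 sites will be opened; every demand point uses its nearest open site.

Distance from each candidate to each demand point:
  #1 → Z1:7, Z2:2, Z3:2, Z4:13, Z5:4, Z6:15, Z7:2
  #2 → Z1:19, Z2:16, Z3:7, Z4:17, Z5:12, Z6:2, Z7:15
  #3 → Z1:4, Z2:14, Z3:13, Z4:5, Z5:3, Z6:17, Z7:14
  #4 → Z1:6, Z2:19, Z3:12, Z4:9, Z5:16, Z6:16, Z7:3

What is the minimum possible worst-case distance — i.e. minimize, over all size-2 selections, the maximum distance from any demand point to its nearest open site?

Open {#1, #2}.
  Farthest demand point is Z4 at distance 13 (to #1); all others are ≤ 13.
With {#2, #3} the worst case is 14.
With {#1, #3} the worst case is 15.
No size-2 selection achieves below 13.

13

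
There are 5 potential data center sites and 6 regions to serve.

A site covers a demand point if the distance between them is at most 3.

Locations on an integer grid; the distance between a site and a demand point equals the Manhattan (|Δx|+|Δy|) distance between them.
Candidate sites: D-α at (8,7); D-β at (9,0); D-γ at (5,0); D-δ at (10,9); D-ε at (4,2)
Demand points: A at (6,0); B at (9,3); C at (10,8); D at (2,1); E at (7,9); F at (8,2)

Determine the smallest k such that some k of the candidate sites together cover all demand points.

Coverage sets (demand points within 3 of each site):
  D-α: {C, E}
  D-β: {A, B, F}
  D-γ: {A}
  D-δ: {C, E}
  D-ε: {D}
No 2 sites suffice: every size-2 union leaves at least one demand point uncovered.
But {D-α, D-β, D-ε} covers everything, so the minimum is 3.

3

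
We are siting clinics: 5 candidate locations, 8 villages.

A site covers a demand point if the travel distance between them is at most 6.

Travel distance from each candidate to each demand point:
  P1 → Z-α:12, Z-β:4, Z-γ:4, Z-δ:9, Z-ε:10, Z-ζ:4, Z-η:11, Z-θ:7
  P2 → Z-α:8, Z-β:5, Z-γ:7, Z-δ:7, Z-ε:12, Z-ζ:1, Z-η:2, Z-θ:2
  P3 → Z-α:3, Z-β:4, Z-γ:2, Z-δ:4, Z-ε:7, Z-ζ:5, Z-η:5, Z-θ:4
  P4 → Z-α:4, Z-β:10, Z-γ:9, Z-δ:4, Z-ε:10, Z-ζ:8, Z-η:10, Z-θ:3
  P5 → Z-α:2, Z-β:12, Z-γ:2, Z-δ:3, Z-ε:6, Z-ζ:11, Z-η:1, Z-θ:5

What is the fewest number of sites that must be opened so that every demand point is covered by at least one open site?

Coverage sets (demand points within 6 of each site):
  P1: {Z-β, Z-γ, Z-ζ}
  P2: {Z-β, Z-ζ, Z-η, Z-θ}
  P3: {Z-α, Z-β, Z-γ, Z-δ, Z-ζ, Z-η, Z-θ}
  P4: {Z-α, Z-δ, Z-θ}
  P5: {Z-α, Z-γ, Z-δ, Z-ε, Z-η, Z-θ}
No single site covers all 8 demand points.
But {P1, P5} covers everything, so the minimum is 2.

2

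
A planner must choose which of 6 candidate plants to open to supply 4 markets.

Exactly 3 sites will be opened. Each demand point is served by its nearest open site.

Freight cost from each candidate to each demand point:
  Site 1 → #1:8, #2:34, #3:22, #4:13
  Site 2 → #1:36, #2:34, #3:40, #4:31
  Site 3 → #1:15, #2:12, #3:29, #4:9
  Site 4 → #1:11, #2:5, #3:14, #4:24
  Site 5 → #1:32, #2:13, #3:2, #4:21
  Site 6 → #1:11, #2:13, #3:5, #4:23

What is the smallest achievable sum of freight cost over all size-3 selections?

27

Open {Site 3, Site 4, Site 5}.
  #1→Site 4 11, #2→Site 4 5, #3→Site 5 2, #4→Site 3 9  ⇒ total 27.
Compare {Site 1, Site 4, Site 5}: total 28.
Compare {Site 3, Site 4, Site 6}: total 30.
No size-3 selection does better; minimum is 27.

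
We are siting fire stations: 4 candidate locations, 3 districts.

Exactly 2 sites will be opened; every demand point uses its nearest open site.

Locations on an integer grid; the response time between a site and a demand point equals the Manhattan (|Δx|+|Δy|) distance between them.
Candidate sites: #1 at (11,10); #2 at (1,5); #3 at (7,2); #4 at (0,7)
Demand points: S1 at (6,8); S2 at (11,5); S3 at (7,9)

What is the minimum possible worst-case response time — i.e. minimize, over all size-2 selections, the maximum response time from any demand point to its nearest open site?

Open {#1, #2}.
  Farthest demand point is S1 at response time 7 (to #1); all others are ≤ 7.
With {#1, #3} the worst case is 7.
With {#1, #4} the worst case is 7.
No size-2 selection achieves below 7.

7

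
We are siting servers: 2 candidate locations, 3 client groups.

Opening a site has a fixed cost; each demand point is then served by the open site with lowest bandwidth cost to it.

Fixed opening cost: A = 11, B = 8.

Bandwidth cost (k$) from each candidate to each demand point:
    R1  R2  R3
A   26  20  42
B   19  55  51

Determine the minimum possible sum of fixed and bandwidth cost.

99

Open {A}: assign each demand point to its cheapest open site.
  R1→A 26, R2→A 20, R3→A 42
  bandwidth cost 88, fixed 11 → total 99.
Compare {A, B}: bandwidth cost 81 + fixed 19 = 100.
Compare {B}: bandwidth cost 125 + fixed 8 = 133.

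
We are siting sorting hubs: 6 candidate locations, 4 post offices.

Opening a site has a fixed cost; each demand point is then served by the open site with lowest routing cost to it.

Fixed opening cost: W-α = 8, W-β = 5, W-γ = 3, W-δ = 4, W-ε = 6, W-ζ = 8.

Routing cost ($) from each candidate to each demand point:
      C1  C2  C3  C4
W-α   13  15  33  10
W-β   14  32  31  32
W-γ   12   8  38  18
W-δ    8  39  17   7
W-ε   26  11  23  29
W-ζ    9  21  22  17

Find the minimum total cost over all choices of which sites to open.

Open {W-γ, W-δ}: assign each demand point to its cheapest open site.
  C1→W-δ 8, C2→W-γ 8, C3→W-δ 17, C4→W-δ 7
  routing cost 40, fixed 7 → total 47.
Compare {W-β, W-γ, W-δ}: routing cost 40 + fixed 12 = 52.
Compare {W-δ, W-ε}: routing cost 43 + fixed 10 = 53.
Compare {W-γ, W-δ, W-ε}: routing cost 40 + fixed 13 = 53.
All other subsets cost ≥ 52. Minimum total cost: 47.

47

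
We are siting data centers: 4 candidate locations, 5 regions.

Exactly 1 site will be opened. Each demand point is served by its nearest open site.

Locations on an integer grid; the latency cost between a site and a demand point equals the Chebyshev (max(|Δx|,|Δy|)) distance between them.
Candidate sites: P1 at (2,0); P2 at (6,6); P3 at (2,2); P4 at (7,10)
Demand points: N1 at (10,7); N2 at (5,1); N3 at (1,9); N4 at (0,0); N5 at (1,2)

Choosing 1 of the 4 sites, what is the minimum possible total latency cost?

21

Open {P3}.
  N1→P3 8, N2→P3 3, N3→P3 7, N4→P3 2, N5→P3 1  ⇒ total 21.
Compare {P1}: total 24.
Compare {P2}: total 25.
No size-1 selection does better; minimum is 21.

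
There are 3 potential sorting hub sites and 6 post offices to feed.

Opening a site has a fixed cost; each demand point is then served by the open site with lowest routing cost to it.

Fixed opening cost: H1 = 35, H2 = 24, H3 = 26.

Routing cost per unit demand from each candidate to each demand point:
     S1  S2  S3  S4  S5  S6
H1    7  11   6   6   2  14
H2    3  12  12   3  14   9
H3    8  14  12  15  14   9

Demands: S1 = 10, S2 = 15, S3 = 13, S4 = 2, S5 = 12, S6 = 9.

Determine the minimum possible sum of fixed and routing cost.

443

Open {H1, H2}: assign each demand point to its cheapest open site.
  S1→H2 10×3=30, S2→H1 15×11=165, S3→H1 13×6=78, S4→H2 2×3=6, S5→H1 12×2=24, S6→H2 9×9=81
  routing cost 384, fixed 59 → total 443.
Compare {H1, H2, H3}: routing cost 384 + fixed 85 = 469.
Compare {H1, H3}: routing cost 430 + fixed 61 = 491.
Compare {H1}: routing cost 475 + fixed 35 = 510.
All other subsets cost ≥ 469. Minimum total cost: 443.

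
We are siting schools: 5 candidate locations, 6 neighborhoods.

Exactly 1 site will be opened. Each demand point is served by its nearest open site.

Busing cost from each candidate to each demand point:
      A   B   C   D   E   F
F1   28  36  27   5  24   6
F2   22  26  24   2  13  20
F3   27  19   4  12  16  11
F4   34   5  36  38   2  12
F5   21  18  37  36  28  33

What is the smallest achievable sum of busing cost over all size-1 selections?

89

Open {F3}.
  A→F3 27, B→F3 19, C→F3 4, D→F3 12, E→F3 16, F→F3 11  ⇒ total 89.
Compare {F2}: total 107.
Compare {F1}: total 126.
No size-1 selection does better; minimum is 89.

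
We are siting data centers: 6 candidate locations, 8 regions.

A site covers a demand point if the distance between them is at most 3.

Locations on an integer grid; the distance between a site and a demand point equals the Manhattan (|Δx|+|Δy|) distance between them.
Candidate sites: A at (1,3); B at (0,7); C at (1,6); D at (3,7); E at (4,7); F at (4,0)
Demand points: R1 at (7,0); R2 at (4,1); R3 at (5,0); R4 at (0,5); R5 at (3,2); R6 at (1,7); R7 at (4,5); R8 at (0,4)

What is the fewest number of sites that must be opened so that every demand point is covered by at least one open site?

Coverage sets (demand points within 3 of each site):
  A: {R4, R5, R8}
  B: {R4, R6, R8}
  C: {R4, R6, R8}
  D: {R6, R7}
  E: {R6, R7}
  F: {R1, R2, R3, R5}
No 2 sites suffice: every size-2 union leaves at least one demand point uncovered.
But {A, D, F} covers everything, so the minimum is 3.

3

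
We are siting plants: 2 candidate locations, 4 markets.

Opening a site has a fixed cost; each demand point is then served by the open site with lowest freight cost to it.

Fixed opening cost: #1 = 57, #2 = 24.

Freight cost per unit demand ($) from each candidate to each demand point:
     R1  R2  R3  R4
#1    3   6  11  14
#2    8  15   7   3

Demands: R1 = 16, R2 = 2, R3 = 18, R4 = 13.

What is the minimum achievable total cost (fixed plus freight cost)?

306

Open {#1, #2}: assign each demand point to its cheapest open site.
  R1→#1 16×3=48, R2→#1 2×6=12, R3→#2 18×7=126, R4→#2 13×3=39
  freight cost 225, fixed 81 → total 306.
Compare {#2}: freight cost 323 + fixed 24 = 347.
Compare {#1}: freight cost 440 + fixed 57 = 497.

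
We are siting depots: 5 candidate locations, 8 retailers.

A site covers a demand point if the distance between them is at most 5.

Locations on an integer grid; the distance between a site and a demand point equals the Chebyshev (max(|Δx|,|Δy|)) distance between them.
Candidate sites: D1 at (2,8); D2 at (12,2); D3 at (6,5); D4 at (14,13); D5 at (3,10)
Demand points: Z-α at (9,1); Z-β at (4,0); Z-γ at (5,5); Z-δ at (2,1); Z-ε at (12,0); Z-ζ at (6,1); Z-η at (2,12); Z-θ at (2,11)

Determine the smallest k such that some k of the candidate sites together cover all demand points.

3

Coverage sets (demand points within 5 of each site):
  D1: {Z-γ, Z-η, Z-θ}
  D2: {Z-α, Z-ε}
  D3: {Z-α, Z-β, Z-γ, Z-δ, Z-ζ}
  D4: {}
  D5: {Z-γ, Z-η, Z-θ}
No 2 sites suffice: every size-2 union leaves at least one demand point uncovered.
But {D1, D2, D3} covers everything, so the minimum is 3.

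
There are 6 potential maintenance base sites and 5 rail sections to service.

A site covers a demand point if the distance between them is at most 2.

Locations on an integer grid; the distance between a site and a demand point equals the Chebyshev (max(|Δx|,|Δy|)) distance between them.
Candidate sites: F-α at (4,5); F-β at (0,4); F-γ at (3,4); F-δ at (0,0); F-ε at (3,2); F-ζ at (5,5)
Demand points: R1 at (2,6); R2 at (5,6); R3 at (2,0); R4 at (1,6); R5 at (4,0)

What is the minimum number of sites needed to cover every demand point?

Coverage sets (demand points within 2 of each site):
  F-α: {R1, R2}
  F-β: {R1, R4}
  F-γ: {R1, R2, R4}
  F-δ: {R3}
  F-ε: {R3, R5}
  F-ζ: {R2}
No single site covers all 5 demand points.
But {F-γ, F-ε} covers everything, so the minimum is 2.

2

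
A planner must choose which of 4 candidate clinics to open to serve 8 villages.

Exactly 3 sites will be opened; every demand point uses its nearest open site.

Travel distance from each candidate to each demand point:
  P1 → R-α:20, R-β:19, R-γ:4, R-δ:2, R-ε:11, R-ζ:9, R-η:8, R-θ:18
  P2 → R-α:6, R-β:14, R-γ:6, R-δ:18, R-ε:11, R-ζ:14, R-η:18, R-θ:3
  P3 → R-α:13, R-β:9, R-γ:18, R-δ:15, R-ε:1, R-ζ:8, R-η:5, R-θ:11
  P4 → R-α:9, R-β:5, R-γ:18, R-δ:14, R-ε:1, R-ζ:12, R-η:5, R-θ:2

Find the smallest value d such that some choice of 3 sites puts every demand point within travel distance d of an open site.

9

Open {P1, P2, P3}.
  Farthest demand point is R-β at travel distance 9 (to P3); all others are ≤ 9.
With {P1, P2, P4} the worst case is 9.
With {P1, P3, P4} the worst case is 9.
No size-3 selection achieves below 9.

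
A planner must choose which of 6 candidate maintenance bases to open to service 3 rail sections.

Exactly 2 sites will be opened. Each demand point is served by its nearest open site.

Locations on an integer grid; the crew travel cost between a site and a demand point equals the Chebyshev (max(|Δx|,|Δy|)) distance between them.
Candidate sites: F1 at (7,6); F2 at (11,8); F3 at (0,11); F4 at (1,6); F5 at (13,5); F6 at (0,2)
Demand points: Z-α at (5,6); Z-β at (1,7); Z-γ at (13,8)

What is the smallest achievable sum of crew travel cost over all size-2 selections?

Open {F2, F4}.
  Z-α→F4 4, Z-β→F4 1, Z-γ→F2 2  ⇒ total 7.
Compare {F4, F5}: total 8.
Compare {F1, F4}: total 9.
No size-2 selection does better; minimum is 7.

7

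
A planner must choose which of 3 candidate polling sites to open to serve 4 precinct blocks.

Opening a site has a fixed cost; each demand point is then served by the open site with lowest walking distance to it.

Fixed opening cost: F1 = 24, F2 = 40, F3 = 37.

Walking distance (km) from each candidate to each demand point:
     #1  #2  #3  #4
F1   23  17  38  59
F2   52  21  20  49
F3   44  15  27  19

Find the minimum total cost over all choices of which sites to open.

Open {F3}: assign each demand point to its cheapest open site.
  #1→F3 44, #2→F3 15, #3→F3 27, #4→F3 19
  walking distance 105, fixed 37 → total 142.
Compare {F1, F3}: walking distance 84 + fixed 61 = 145.
Compare {F1}: walking distance 137 + fixed 24 = 161.
Compare {F1, F2}: walking distance 109 + fixed 64 = 173.
All other subsets cost ≥ 145. Minimum total cost: 142.

142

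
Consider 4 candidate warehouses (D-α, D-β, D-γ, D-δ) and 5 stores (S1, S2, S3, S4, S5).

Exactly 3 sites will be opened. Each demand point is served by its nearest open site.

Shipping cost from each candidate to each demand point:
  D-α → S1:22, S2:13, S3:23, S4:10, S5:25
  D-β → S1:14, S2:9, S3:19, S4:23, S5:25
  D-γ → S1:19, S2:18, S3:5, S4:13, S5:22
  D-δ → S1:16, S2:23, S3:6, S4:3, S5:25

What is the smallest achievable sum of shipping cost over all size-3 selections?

53

Open {D-β, D-γ, D-δ}.
  S1→D-β 14, S2→D-β 9, S3→D-γ 5, S4→D-δ 3, S5→D-γ 22  ⇒ total 53.
Compare {D-α, D-β, D-δ}: total 57.
Compare {D-α, D-γ, D-δ}: total 59.
No size-3 selection does better; minimum is 53.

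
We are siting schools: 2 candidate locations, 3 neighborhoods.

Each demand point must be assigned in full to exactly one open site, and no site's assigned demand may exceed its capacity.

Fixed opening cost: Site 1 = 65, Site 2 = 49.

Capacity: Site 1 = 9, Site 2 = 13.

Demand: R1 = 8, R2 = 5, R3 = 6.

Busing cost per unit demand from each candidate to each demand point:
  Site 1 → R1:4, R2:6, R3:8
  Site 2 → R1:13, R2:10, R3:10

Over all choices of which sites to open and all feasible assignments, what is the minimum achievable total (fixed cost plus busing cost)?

Open {Site 1, Site 2}; cheapest assignment that respects the capacities:
  Site 1 (cap 9, load 8): R1 — cost 8×4 = 32
  Site 2 (cap 13, load 11): R2, R3 — cost 5×10 + 6×10 = 110
  Shipping 142, fixed 114 → total 256.
  Any other capacity-feasible assignment to {Site 1, Site 2} ships for at least 142.
Total demand is 19 and no other set of sites has combined capacity ≥ 19, so {Site 1, Site 2} is the only feasible choice of open sites. Minimum: 256.

256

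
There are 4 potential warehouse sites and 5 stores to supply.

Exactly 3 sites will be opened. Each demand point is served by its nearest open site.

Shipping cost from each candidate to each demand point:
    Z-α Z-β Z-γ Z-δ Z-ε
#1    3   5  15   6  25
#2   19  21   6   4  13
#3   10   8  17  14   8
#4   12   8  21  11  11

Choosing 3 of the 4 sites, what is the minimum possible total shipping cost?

26

Open {#1, #2, #3}.
  Z-α→#1 3, Z-β→#1 5, Z-γ→#2 6, Z-δ→#2 4, Z-ε→#3 8  ⇒ total 26.
Compare {#1, #2, #4}: total 29.
Compare {#2, #3, #4}: total 36.
No size-3 selection does better; minimum is 26.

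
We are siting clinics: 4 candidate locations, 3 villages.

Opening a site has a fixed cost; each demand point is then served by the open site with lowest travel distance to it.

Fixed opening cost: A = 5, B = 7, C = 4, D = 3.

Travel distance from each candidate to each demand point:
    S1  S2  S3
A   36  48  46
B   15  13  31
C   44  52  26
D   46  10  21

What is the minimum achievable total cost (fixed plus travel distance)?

56

Open {B, D}: assign each demand point to its cheapest open site.
  S1→B 15, S2→D 10, S3→D 21
  travel distance 46, fixed 10 → total 56.
Compare {B, C, D}: travel distance 46 + fixed 14 = 60.
Compare {A, B, D}: travel distance 46 + fixed 15 = 61.
Compare {B, C}: travel distance 54 + fixed 11 = 65.
All other subsets cost ≥ 60. Minimum total cost: 56.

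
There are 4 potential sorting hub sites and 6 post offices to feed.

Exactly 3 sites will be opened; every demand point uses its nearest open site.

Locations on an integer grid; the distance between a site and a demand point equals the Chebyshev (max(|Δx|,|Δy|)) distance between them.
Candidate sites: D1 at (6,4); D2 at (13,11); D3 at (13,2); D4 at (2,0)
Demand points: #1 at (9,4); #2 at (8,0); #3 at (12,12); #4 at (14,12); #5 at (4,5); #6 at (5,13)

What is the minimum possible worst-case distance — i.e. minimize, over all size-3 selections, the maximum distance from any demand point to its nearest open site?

8

Open {D1, D2, D3}.
  Farthest demand point is #6 at distance 8 (to D2); all others are ≤ 8.
With {D1, D2, D4} the worst case is 8.
With {D2, D3, D4} the worst case is 8.
No size-3 selection achieves below 8.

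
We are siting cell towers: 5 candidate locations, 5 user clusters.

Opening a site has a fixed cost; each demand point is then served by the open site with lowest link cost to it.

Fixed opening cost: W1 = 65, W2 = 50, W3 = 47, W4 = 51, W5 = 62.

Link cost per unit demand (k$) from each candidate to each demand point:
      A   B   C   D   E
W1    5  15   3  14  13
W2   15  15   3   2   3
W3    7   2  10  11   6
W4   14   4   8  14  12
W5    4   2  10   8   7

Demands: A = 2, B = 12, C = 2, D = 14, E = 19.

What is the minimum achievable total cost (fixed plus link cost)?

226

Open {W2, W3}: assign each demand point to its cheapest open site.
  A→W3 2×7=14, B→W3 12×2=24, C→W2 2×3=6, D→W2 14×2=28, E→W2 19×3=57
  link cost 129, fixed 97 → total 226.
Compare {W2, W5}: link cost 123 + fixed 112 = 235.
Compare {W2, W4}: link cost 167 + fixed 101 = 268.
Compare {W2, W3, W4}: link cost 129 + fixed 148 = 277.
All other subsets cost ≥ 235. Minimum total cost: 226.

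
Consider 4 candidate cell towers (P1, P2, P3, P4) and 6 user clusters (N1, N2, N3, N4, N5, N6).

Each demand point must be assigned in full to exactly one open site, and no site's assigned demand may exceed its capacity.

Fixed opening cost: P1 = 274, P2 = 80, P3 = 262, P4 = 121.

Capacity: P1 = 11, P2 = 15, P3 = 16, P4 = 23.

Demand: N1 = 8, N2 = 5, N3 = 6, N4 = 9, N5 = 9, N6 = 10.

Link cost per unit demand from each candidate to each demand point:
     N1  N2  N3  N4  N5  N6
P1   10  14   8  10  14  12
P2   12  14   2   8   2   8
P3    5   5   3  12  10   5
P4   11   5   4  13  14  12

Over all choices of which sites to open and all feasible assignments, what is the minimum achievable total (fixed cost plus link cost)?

Open {P2, P3, P4}; cheapest assignment that respects the capacities:
  P2 (cap 15, load 15): N3, N5 — cost 6×2 + 9×2 = 30
  P3 (cap 16, load 15): N2, N6 — cost 5×5 + 10×5 = 75
  P4 (cap 23, load 17): N1, N4 — cost 8×11 + 9×13 = 205
  Shipping 310, fixed 463 → total 773.
  Any other capacity-feasible assignment to {P2, P3, P4} ships for at least 310.
Compare {P1, P2, P4}: its best feasible assignment gives total 828.
Compare {P1, P2, P3, P4}: its best feasible assignment gives total 1020.
Every other set of open sites that can feasibly serve all demand totals ≥ 828 even under its best assignment. Minimum: 773.

773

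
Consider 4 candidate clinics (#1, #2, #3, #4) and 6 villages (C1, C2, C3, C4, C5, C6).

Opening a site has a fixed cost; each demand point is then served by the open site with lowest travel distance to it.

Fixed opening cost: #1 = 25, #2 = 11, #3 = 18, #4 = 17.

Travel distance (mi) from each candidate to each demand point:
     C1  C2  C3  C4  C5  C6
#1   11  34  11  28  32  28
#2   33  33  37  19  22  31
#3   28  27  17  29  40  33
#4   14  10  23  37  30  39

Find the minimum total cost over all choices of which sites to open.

147

Open {#2, #4}: assign each demand point to its cheapest open site.
  C1→#4 14, C2→#4 10, C3→#4 23, C4→#2 19, C5→#2 22, C6→#2 31
  travel distance 119, fixed 28 → total 147.
Compare {#1, #2, #4}: travel distance 101 + fixed 53 = 154.
Compare {#2, #3, #4}: travel distance 113 + fixed 46 = 159.
Compare {#1, #2}: travel distance 124 + fixed 36 = 160.
All other subsets cost ≥ 154. Minimum total cost: 147.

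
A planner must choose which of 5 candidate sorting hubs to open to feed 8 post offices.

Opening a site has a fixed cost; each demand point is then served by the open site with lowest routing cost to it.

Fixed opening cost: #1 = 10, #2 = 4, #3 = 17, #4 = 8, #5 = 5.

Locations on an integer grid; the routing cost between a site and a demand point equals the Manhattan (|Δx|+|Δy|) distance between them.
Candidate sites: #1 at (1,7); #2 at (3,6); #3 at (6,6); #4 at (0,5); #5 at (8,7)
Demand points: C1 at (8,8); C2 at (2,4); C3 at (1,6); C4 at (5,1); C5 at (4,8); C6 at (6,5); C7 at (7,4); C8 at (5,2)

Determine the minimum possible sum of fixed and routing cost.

39

Open {#2, #5}: assign each demand point to its cheapest open site.
  C1→#5 1, C2→#2 3, C3→#2 2, C4→#2 7, C5→#2 3, C6→#2 4, C7→#5 4, C8→#2 6
  routing cost 30, fixed 9 → total 39.
Compare {#2}: routing cost 38 + fixed 4 = 42.
Compare {#2, #4, #5}: routing cost 30 + fixed 17 = 47.
Compare {#2, #3}: routing cost 27 + fixed 21 = 48.
All other subsets cost ≥ 42. Minimum total cost: 39.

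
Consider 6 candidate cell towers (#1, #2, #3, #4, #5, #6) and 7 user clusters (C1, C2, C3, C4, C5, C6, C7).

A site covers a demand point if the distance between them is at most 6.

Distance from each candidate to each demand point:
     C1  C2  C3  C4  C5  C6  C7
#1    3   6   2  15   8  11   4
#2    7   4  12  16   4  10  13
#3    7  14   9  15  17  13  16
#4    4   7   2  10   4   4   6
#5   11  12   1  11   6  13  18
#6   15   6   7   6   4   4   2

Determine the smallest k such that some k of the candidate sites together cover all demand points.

2

Coverage sets (demand points within 6 of each site):
  #1: {C1, C2, C3, C7}
  #2: {C2, C5}
  #3: {}
  #4: {C1, C3, C5, C6, C7}
  #5: {C3, C5}
  #6: {C2, C4, C5, C6, C7}
No single site covers all 7 demand points.
But {#1, #6} covers everything, so the minimum is 2.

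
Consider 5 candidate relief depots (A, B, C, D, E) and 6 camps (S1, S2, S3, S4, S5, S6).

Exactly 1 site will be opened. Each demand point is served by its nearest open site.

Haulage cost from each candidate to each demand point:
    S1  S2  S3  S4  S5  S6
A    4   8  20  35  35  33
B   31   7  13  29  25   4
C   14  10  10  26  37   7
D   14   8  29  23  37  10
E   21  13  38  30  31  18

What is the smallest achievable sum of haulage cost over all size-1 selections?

Open {C}.
  S1→C 14, S2→C 10, S3→C 10, S4→C 26, S5→C 37, S6→C 7  ⇒ total 104.
Compare {B}: total 109.
Compare {D}: total 121.
No size-1 selection does better; minimum is 104.

104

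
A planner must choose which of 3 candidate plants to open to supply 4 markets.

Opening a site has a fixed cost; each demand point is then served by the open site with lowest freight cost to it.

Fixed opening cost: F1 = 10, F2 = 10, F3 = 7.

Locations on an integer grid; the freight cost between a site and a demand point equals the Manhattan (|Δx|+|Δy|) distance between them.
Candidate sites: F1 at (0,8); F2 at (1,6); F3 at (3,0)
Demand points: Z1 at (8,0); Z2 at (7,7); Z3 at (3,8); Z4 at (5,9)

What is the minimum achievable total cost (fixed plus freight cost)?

39

Open {F1, F3}: assign each demand point to its cheapest open site.
  Z1→F3 5, Z2→F1 8, Z3→F1 3, Z4→F1 6
  freight cost 22, fixed 17 → total 39.
Compare {F2, F3}: freight cost 23 + fixed 17 = 40.
Compare {F2}: freight cost 31 + fixed 10 = 41.
Compare {F3}: freight cost 35 + fixed 7 = 42.
All other subsets cost ≥ 40. Minimum total cost: 39.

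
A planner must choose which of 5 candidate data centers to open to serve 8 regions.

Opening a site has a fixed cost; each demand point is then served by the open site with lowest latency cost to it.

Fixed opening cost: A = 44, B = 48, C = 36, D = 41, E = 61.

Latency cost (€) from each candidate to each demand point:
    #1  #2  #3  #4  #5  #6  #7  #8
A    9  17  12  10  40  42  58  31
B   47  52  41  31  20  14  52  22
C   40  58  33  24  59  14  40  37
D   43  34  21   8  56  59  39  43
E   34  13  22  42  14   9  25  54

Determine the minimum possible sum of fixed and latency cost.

228

Open {A, E}: assign each demand point to its cheapest open site.
  #1→A 9, #2→E 13, #3→A 12, #4→A 10, #5→E 14, #6→E 9, #7→E 25, #8→A 31
  latency cost 123, fixed 105 → total 228.
Compare {A, B}: latency cost 156 + fixed 92 = 248.
Compare {A, C}: latency cost 173 + fixed 80 = 253.
Compare {A}: latency cost 219 + fixed 44 = 263.
All other subsets cost ≥ 248. Minimum total cost: 228.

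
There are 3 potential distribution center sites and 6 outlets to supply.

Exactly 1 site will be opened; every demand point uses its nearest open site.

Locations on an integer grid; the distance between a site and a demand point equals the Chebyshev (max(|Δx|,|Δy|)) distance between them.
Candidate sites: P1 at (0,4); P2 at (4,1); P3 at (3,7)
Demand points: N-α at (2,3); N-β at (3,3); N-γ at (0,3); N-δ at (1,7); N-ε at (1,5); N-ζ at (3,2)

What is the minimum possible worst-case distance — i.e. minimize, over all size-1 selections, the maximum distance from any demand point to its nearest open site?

Open {P1}.
  Farthest demand point is N-β at distance 3 (to P1); all others are ≤ 3.
With {P3} the worst case is 5.
With {P2} the worst case is 6.
No size-1 selection achieves below 3.

3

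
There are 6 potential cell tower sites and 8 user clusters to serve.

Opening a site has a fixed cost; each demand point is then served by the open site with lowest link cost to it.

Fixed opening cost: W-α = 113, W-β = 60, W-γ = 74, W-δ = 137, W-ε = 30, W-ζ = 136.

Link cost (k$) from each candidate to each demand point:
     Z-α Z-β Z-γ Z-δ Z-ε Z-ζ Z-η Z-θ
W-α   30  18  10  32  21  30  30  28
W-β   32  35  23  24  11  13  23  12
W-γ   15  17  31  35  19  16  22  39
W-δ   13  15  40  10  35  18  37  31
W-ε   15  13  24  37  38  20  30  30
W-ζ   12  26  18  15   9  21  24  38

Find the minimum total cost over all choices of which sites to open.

224

Open {W-β, W-ε}: assign each demand point to its cheapest open site.
  Z-α→W-ε 15, Z-β→W-ε 13, Z-γ→W-β 23, Z-δ→W-β 24, Z-ε→W-β 11, Z-ζ→W-β 13, Z-η→W-β 23, Z-θ→W-β 12
  link cost 134, fixed 90 → total 224.
Compare {W-β}: link cost 173 + fixed 60 = 233.
Compare {W-ε}: link cost 207 + fixed 30 = 237.
Compare {W-γ}: link cost 194 + fixed 74 = 268.
All other subsets cost ≥ 233. Minimum total cost: 224.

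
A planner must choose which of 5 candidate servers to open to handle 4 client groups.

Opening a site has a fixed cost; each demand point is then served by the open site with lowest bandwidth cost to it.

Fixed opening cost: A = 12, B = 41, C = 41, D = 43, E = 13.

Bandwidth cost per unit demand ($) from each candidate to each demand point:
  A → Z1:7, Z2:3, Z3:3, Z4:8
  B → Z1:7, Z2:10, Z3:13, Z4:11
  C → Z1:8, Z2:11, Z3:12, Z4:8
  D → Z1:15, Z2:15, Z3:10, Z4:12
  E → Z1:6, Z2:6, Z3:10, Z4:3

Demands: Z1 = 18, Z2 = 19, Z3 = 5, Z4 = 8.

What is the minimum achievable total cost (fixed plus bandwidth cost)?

229

Open {A, E}: assign each demand point to its cheapest open site.
  Z1→E 18×6=108, Z2→A 19×3=57, Z3→A 5×3=15, Z4→E 8×3=24
  bandwidth cost 204, fixed 25 → total 229.
Compare {A, B, E}: bandwidth cost 204 + fixed 66 = 270.
Compare {A, C, E}: bandwidth cost 204 + fixed 66 = 270.
Compare {A, D, E}: bandwidth cost 204 + fixed 68 = 272.
All other subsets cost ≥ 270. Minimum total cost: 229.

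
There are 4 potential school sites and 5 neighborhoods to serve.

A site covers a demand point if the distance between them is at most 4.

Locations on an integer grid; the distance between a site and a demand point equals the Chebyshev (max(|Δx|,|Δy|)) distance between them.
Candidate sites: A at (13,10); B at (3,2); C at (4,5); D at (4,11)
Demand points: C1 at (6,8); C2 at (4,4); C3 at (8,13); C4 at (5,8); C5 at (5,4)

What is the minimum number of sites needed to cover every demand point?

2

Coverage sets (demand points within 4 of each site):
  A: {}
  B: {C2, C5}
  C: {C1, C2, C4, C5}
  D: {C1, C3, C4}
No single site covers all 5 demand points.
But {B, D} covers everything, so the minimum is 2.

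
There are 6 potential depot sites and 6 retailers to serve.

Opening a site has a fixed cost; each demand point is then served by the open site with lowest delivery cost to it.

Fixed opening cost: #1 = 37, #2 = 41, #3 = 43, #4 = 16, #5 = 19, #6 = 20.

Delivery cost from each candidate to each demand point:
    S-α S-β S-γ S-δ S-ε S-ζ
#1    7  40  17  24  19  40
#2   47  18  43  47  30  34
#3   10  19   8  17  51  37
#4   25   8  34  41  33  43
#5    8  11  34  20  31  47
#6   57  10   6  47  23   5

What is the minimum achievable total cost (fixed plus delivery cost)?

Open {#5, #6}: assign each demand point to its cheapest open site.
  S-α→#5 8, S-β→#6 10, S-γ→#6 6, S-δ→#5 20, S-ε→#6 23, S-ζ→#6 5
  delivery cost 72, fixed 39 → total 111.
Compare {#4, #5, #6}: delivery cost 70 + fixed 55 = 125.
Compare {#1, #6}: delivery cost 71 + fixed 57 = 128.
Compare {#3, #6}: delivery cost 71 + fixed 63 = 134.
All other subsets cost ≥ 125. Minimum total cost: 111.

111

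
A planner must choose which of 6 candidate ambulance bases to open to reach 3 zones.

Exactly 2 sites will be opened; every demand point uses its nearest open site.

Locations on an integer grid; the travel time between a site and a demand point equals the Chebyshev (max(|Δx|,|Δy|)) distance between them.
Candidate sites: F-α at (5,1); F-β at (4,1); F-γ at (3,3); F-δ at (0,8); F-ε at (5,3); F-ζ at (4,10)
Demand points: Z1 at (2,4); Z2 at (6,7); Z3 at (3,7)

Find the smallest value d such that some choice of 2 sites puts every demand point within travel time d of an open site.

Open {F-α, F-ζ}.
  Farthest demand point is Z1 at travel time 3 (to F-α); all others are ≤ 3.
With {F-β, F-ζ} the worst case is 3.
With {F-γ, F-ζ} the worst case is 3.
No size-2 selection achieves below 3.

3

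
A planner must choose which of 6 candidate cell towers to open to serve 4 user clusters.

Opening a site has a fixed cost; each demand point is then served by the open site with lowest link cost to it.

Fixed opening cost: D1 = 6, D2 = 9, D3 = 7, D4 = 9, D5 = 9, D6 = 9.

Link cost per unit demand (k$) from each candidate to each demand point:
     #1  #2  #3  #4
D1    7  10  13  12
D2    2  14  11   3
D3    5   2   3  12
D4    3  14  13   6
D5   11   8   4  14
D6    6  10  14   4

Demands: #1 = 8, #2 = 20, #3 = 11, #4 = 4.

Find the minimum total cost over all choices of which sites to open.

Open {D2, D3}: assign each demand point to its cheapest open site.
  #1→D2 8×2=16, #2→D3 20×2=40, #3→D3 11×3=33, #4→D2 4×3=12
  link cost 101, fixed 16 → total 117.
Compare {D1, D2, D3}: link cost 101 + fixed 22 = 123.
Compare {D2, D3, D4}: link cost 101 + fixed 25 = 126.
Compare {D2, D3, D5}: link cost 101 + fixed 25 = 126.
All other subsets cost ≥ 123. Minimum total cost: 117.

117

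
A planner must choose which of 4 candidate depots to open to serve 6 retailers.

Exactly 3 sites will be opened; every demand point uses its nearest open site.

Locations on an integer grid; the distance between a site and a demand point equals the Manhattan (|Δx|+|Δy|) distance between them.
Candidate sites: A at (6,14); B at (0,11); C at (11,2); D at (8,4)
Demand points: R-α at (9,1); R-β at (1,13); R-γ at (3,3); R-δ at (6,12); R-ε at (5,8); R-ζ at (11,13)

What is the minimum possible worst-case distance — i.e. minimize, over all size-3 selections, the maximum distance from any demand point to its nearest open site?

Open {A, B, D}.
  Farthest demand point is R-ε at distance 7 (to A); all others are ≤ 7.
With {A, C, D} the worst case is 7.
With {A, B, C} the worst case is 9.
No size-3 selection achieves below 7.

7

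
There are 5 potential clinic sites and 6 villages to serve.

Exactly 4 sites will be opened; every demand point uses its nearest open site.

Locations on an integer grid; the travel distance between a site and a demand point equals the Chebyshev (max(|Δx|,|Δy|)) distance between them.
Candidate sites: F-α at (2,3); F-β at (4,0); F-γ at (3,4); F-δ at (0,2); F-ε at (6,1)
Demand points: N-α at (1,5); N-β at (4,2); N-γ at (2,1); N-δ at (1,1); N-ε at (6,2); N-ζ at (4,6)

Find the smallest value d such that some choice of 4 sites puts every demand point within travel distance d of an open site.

Open {F-α, F-β, F-γ, F-δ}.
  Farthest demand point is N-α at travel distance 2 (to F-α); all others are ≤ 2.
With {F-α, F-β, F-γ, F-ε} the worst case is 2.
With {F-α, F-γ, F-δ, F-ε} the worst case is 2.
No size-4 selection achieves below 2.

2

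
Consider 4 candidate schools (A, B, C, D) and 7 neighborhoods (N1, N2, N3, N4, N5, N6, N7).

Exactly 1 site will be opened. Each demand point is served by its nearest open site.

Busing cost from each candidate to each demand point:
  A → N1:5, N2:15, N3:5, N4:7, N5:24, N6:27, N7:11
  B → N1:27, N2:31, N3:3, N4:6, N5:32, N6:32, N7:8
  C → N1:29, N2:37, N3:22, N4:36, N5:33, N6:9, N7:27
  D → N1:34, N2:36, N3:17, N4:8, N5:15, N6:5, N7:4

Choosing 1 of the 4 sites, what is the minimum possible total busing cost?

94

Open {A}.
  N1→A 5, N2→A 15, N3→A 5, N4→A 7, N5→A 24, N6→A 27, N7→A 11  ⇒ total 94.
Compare {D}: total 119.
Compare {B}: total 139.
No size-1 selection does better; minimum is 94.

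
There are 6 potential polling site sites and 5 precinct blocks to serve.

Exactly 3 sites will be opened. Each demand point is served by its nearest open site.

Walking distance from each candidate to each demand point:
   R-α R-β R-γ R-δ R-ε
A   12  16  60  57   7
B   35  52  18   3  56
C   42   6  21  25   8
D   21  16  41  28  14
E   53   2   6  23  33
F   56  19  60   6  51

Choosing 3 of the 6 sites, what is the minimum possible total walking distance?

Open {A, B, E}.
  R-α→A 12, R-β→E 2, R-γ→E 6, R-δ→B 3, R-ε→A 7  ⇒ total 30.
Compare {A, E, F}: total 33.
Compare {A, B, C}: total 46.
No size-3 selection does better; minimum is 30.

30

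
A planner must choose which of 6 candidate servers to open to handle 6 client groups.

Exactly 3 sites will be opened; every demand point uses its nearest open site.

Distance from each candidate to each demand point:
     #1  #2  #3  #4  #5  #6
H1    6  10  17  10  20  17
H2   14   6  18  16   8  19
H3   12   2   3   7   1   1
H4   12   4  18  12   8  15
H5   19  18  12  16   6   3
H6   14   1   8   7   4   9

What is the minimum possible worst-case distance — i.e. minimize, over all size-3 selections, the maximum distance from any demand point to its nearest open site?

Open {H1, H2, H3}.
  Farthest demand point is #4 at distance 7 (to H3); all others are ≤ 7.
With {H1, H3, H4} the worst case is 7.
With {H1, H3, H5} the worst case is 7.
No size-3 selection achieves below 7.

7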